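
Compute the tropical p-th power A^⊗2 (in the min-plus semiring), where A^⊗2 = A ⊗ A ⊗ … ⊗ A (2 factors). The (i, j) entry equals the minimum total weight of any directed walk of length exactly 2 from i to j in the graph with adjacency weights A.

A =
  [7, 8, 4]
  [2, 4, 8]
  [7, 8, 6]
A^⊗2 =
  [10, 12, 10]
  [6, 8, 6]
  [10, 12, 11]

Each entry (A^⊗2)_ij equals the minimum over all length-2 walks i = v_0 → v_1 → … → v_2 = j of Σ_t A[v_t][v_{t+1}]. For example, for (i, j) = (0, 2) we minimise over 3 possible intermediate vertex sequences; the minimum is 10, attained along the walk 0 → 2 → 2.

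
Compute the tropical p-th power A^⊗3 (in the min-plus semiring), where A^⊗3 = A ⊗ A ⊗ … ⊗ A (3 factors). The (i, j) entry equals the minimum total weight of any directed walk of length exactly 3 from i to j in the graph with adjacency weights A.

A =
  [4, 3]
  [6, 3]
A^⊗3 =
  [12, 9]
  [12, 9]

Each entry (A^⊗3)_ij equals the minimum over all length-3 walks i = v_0 → v_1 → … → v_3 = j of Σ_t A[v_t][v_{t+1}]. For example, for (i, j) = (0, 1) we minimise over 4 possible intermediate vertex sequences; the minimum is 9, attained along the walk 0 → 1 → 1 → 1.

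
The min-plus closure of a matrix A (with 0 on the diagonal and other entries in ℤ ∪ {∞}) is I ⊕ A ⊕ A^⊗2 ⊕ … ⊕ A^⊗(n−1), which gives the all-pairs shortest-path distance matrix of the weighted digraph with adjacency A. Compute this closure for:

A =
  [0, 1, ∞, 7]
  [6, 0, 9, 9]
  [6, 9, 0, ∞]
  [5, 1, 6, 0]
Closure =
  [0, 1, 10, 7]
  [6, 0, 9, 9]
  [6, 7, 0, 13]
  [5, 1, 6, 0]

This is the Floyd-Warshall all-pairs shortest-path computation. For each intermediate vertex k = 0, 1, …, 3, update dist[i][j] ← min(dist[i][j], dist[i][k] + dist[k][j]). The final matrix gives, for each (i, j), the minimum total weight of any directed path from i to j (possibly empty when i = j).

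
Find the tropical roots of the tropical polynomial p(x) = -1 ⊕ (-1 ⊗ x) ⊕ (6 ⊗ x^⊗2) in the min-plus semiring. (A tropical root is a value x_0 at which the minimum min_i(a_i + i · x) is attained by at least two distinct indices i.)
Roots: {-7, 0}

Each tropical root is a break point of the lower envelope of the lines y = a_i + i · x (there are 3 lines, with slopes 0, 1, ..., 2). Only the lines that attain the minimum somewhere contribute to roots; other lines are dominated. Here the surviving (envelope) indices are i = 2, i = 1, i = 0.
Intersections between consecutive envelope lines give the roots: for adjacent envelope indices i < j the intersection is x = (a_i − a_j) / (j − i). Reading off the sorted break points: {-7, 0}.
Verification: at each break x_0, at least two indices attain the minimum of min_i(a_i + i · x_0).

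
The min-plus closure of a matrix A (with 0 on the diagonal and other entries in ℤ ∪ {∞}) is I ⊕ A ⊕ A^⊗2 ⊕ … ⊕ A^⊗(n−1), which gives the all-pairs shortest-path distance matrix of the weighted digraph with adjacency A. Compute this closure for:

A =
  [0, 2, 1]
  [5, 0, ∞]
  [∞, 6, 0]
Closure =
  [0, 2, 1]
  [5, 0, 6]
  [11, 6, 0]

This is the Floyd-Warshall all-pairs shortest-path computation. For each intermediate vertex k = 0, 1, …, 2, update dist[i][j] ← min(dist[i][j], dist[i][k] + dist[k][j]). The final matrix gives, for each (i, j), the minimum total weight of any directed path from i to j (possibly empty when i = j).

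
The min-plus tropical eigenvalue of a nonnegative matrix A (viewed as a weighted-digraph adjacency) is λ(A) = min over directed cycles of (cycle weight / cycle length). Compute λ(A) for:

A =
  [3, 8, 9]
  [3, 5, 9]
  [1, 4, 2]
λ(A) = 2

Enumerate directed cycles and compute their means (weight / length). Sample:
  cycle 0 → 0: weight = 3, length = 1, mean = 3/1 ≈ 3.000
  cycle 1 → 1: weight = 5, length = 1, mean = 5/1 ≈ 5.000
  cycle 2 → 2: weight = 2, length = 1, mean = 2/1 ≈ 2.000
  cycle 0 → 1 → 0: weight = 11, length = 2, mean = 11/2 ≈ 5.500
  cycle 0 → 2 → 0: weight = 10, length = 2, mean = 10/2 ≈ 5.000
  cycle 1 → 0 → 1: weight = 11, length = 2, mean = 11/2 ≈ 5.500
Minimum mean = 2.000, attained e.g. along the cycle 2 → 2 with weight 2 and length 1. So λ(A) = 2/1 = 2.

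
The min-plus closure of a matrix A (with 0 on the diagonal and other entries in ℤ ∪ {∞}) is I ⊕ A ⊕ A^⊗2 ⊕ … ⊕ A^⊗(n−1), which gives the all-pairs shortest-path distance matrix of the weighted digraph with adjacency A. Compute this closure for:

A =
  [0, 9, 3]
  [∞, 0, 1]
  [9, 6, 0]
Closure =
  [0, 9, 3]
  [10, 0, 1]
  [9, 6, 0]

This is the Floyd-Warshall all-pairs shortest-path computation. For each intermediate vertex k = 0, 1, …, 2, update dist[i][j] ← min(dist[i][j], dist[i][k] + dist[k][j]). The final matrix gives, for each (i, j), the minimum total weight of any directed path from i to j (possibly empty when i = j).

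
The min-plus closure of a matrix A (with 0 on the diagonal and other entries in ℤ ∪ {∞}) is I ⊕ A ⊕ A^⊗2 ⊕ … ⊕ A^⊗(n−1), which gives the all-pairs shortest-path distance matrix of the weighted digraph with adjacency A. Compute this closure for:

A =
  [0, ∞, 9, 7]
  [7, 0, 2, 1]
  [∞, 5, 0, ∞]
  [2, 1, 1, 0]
Closure =
  [0, 8, 8, 7]
  [3, 0, 2, 1]
  [8, 5, 0, 6]
  [2, 1, 1, 0]

This is the Floyd-Warshall all-pairs shortest-path computation. For each intermediate vertex k = 0, 1, …, 3, update dist[i][j] ← min(dist[i][j], dist[i][k] + dist[k][j]). The final matrix gives, for each (i, j), the minimum total weight of any directed path from i to j (possibly empty when i = j).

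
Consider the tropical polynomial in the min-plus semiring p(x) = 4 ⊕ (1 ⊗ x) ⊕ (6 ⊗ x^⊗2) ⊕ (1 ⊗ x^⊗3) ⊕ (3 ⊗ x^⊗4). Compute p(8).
p(8) = 4

A tropical monomial a ⊗ x^⊗i evaluates to a + i · x. Evaluating each term at x = 8:
  Term 0 contributes 4 + 0 · 8 = 4
  Term 1 contributes 1 + 1 · 8 = 9
  Term 2 contributes 6 + 2 · 8 = 22
  Term 3 contributes 1 + 3 · 8 = 25
  Term 4 contributes 3 + 4 · 8 = 35
p(8) = ⊕ of these = min[4, 9, 22, 25, 35] = 4.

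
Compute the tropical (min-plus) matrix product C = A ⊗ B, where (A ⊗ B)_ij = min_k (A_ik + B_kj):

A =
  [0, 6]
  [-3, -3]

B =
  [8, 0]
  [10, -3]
A ⊗ B =
  [8, 0]
  [5, -6]

Apply the min-plus product entry-by-entry:
  C[0][0] = min over k of (A[0][0] + B[0][0] = 0 + 8 = 8, A[0][1] + B[1][0] = 6 + 10 = 16) = 8 (attained at k = 0)
  C[0][1] = min over k of (A[0][0] + B[0][1] = 0 + 0 = 0, A[0][1] + B[1][1] = 6 + -3 = 3) = 0 (attained at k = 0)
  C[1][0] = min over k of (A[1][0] + B[0][0] = -3 + 8 = 5, A[1][1] + B[1][0] = -3 + 10 = 7) = 5 (attained at k = 0)
  C[1][1] = min over k of (A[1][0] + B[0][1] = -3 + 0 = -3, A[1][1] + B[1][1] = -3 + -3 = -6) = -6 (attained at k = 1)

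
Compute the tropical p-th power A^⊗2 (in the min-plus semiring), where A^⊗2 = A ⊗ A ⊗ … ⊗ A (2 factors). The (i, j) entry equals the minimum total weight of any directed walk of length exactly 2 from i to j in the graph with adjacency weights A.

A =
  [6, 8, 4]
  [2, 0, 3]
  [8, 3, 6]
A^⊗2 =
  [10, 7, 10]
  [2, 0, 3]
  [5, 3, 6]

Each entry (A^⊗2)_ij equals the minimum over all length-2 walks i = v_0 → v_1 → … → v_2 = j of Σ_t A[v_t][v_{t+1}]. For example, for (i, j) = (0, 2) we minimise over 3 possible intermediate vertex sequences; the minimum is 10, attained along the walk 0 → 0 → 2.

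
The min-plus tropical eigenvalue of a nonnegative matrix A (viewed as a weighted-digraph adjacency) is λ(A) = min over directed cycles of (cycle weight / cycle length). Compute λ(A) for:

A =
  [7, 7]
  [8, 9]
λ(A) = 7

Enumerate directed cycles and compute their means (weight / length). Sample:
  cycle 0 → 0: weight = 7, length = 1, mean = 7/1 ≈ 7.000
  cycle 1 → 1: weight = 9, length = 1, mean = 9/1 ≈ 9.000
  cycle 0 → 1 → 0: weight = 15, length = 2, mean = 15/2 ≈ 7.500
  cycle 1 → 0 → 1: weight = 15, length = 2, mean = 15/2 ≈ 7.500
Minimum mean = 7.000, attained e.g. along the cycle 0 → 0 with weight 7 and length 1. So λ(A) = 7/1 = 7.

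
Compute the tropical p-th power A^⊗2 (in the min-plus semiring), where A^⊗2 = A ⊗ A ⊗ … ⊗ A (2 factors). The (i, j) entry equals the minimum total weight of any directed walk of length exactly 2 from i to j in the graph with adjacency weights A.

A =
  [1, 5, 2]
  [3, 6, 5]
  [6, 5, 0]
A^⊗2 =
  [2, 6, 2]
  [4, 8, 5]
  [6, 5, 0]

Each entry (A^⊗2)_ij equals the minimum over all length-2 walks i = v_0 → v_1 → … → v_2 = j of Σ_t A[v_t][v_{t+1}]. For example, for (i, j) = (0, 2) we minimise over 3 possible intermediate vertex sequences; the minimum is 2, attained along the walk 0 → 2 → 2.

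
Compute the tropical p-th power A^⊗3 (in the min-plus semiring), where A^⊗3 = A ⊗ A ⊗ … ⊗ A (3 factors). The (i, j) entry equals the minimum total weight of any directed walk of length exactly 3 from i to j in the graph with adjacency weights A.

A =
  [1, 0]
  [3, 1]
A^⊗3 =
  [3, 2]
  [5, 3]

Each entry (A^⊗3)_ij equals the minimum over all length-3 walks i = v_0 → v_1 → … → v_3 = j of Σ_t A[v_t][v_{t+1}]. For example, for (i, j) = (0, 1) we minimise over 4 possible intermediate vertex sequences; the minimum is 2, attained along the walk 0 → 0 → 0 → 1.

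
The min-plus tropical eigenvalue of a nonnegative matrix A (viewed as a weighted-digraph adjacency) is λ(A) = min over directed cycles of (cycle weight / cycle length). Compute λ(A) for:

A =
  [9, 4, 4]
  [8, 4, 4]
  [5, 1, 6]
λ(A) = 5/2

Enumerate directed cycles and compute their means (weight / length). Sample:
  cycle 0 → 0: weight = 9, length = 1, mean = 9/1 ≈ 9.000
  cycle 1 → 1: weight = 4, length = 1, mean = 4/1 ≈ 4.000
  cycle 2 → 2: weight = 6, length = 1, mean = 6/1 ≈ 6.000
  cycle 0 → 1 → 0: weight = 12, length = 2, mean = 12/2 ≈ 6.000
  cycle 0 → 2 → 0: weight = 9, length = 2, mean = 9/2 ≈ 4.500
  cycle 1 → 0 → 1: weight = 12, length = 2, mean = 12/2 ≈ 6.000
Minimum mean = 2.500, attained e.g. along the cycle 1 → 2 → 1 with weight 5 and length 2. So λ(A) = 5/2 = 5/2.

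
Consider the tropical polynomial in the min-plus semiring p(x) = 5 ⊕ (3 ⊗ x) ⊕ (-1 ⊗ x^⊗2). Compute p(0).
p(0) = -1

A tropical monomial a ⊗ x^⊗i evaluates to a + i · x. Evaluating each term at x = 0:
  Term 0 contributes 5 + 0 · 0 = 5
  Term 1 contributes 3 + 1 · 0 = 3
  Term 2 contributes -1 + 2 · 0 = -1
p(0) = ⊕ of these = min[5, 3, -1] = -1.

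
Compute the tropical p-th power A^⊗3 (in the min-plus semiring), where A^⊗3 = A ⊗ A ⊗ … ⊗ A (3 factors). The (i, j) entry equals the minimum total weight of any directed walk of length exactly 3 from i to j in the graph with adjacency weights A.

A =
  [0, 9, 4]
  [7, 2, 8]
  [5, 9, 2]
A^⊗3 =
  [0, 9, 4]
  [7, 6, 11]
  [5, 13, 6]

Each entry (A^⊗3)_ij equals the minimum over all length-3 walks i = v_0 → v_1 → … → v_3 = j of Σ_t A[v_t][v_{t+1}]. For example, for (i, j) = (0, 2) we minimise over 9 possible intermediate vertex sequences; the minimum is 4, attained along the walk 0 → 0 → 0 → 2.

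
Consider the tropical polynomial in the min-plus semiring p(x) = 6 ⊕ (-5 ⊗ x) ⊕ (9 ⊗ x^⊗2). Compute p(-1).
p(-1) = -6

A tropical monomial a ⊗ x^⊗i evaluates to a + i · x. Evaluating each term at x = -1:
  Term 0 contributes 6 + 0 · -1 = 6
  Term 1 contributes -5 + 1 · -1 = -6
  Term 2 contributes 9 + 2 · -1 = 7
p(-1) = ⊕ of these = min[6, -6, 7] = -6.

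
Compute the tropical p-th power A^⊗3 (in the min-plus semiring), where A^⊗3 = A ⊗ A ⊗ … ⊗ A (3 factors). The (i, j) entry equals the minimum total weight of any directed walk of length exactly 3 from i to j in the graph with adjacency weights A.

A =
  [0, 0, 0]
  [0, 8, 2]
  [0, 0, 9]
A^⊗3 =
  [0, 0, 0]
  [0, 0, 0]
  [0, 0, 0]

Each entry (A^⊗3)_ij equals the minimum over all length-3 walks i = v_0 → v_1 → … → v_3 = j of Σ_t A[v_t][v_{t+1}]. For example, for (i, j) = (0, 2) we minimise over 9 possible intermediate vertex sequences; the minimum is 0, attained along the walk 0 → 0 → 0 → 2.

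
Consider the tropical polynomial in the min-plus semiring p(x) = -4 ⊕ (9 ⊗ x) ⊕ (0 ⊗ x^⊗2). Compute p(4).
p(4) = -4

A tropical monomial a ⊗ x^⊗i evaluates to a + i · x. Evaluating each term at x = 4:
  Term 0 contributes -4 + 0 · 4 = -4
  Term 1 contributes 9 + 1 · 4 = 13
  Term 2 contributes 0 + 2 · 4 = 8
p(4) = ⊕ of these = min[-4, 13, 8] = -4.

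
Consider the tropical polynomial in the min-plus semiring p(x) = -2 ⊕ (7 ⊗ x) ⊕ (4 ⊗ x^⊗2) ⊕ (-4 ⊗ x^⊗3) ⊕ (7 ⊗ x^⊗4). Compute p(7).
p(7) = -2

A tropical monomial a ⊗ x^⊗i evaluates to a + i · x. Evaluating each term at x = 7:
  Term 0 contributes -2 + 0 · 7 = -2
  Term 1 contributes 7 + 1 · 7 = 14
  Term 2 contributes 4 + 2 · 7 = 18
  Term 3 contributes -4 + 3 · 7 = 17
  Term 4 contributes 7 + 4 · 7 = 35
p(7) = ⊕ of these = min[-2, 14, 18, 17, 35] = -2.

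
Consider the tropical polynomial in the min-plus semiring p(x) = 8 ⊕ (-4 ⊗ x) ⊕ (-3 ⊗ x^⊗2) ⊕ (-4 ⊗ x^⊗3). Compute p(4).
p(4) = 0

A tropical monomial a ⊗ x^⊗i evaluates to a + i · x. Evaluating each term at x = 4:
  Term 0 contributes 8 + 0 · 4 = 8
  Term 1 contributes -4 + 1 · 4 = 0
  Term 2 contributes -3 + 2 · 4 = 5
  Term 3 contributes -4 + 3 · 4 = 8
p(4) = ⊕ of these = min[8, 0, 5, 8] = 0.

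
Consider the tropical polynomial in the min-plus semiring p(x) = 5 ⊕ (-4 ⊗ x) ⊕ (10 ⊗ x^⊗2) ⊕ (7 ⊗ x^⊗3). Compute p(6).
p(6) = 2

A tropical monomial a ⊗ x^⊗i evaluates to a + i · x. Evaluating each term at x = 6:
  Term 0 contributes 5 + 0 · 6 = 5
  Term 1 contributes -4 + 1 · 6 = 2
  Term 2 contributes 10 + 2 · 6 = 22
  Term 3 contributes 7 + 3 · 6 = 25
p(6) = ⊕ of these = min[5, 2, 22, 25] = 2.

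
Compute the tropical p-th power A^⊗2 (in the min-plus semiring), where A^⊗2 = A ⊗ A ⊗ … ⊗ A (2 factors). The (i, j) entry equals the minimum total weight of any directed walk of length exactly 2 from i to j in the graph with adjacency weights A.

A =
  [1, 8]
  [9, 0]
A^⊗2 =
  [2, 8]
  [9, 0]

Each entry (A^⊗2)_ij equals the minimum over all length-2 walks i = v_0 → v_1 → … → v_2 = j of Σ_t A[v_t][v_{t+1}]. For example, for (i, j) = (0, 1) we minimise over 2 possible intermediate vertex sequences; the minimum is 8, attained along the walk 0 → 1 → 1.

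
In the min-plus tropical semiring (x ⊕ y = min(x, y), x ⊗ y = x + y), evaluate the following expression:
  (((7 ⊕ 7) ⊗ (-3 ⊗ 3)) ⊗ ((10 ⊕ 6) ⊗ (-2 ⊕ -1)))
(((7 ⊕ 7) ⊗ (-3 ⊗ 3)) ⊗ ((10 ⊕ 6) ⊗ (-2 ⊕ -1))) = 11

Expand innermost to outermost. Recall ⊕ takes the minimum of its arguments and ⊗ takes their sum. Working out the expression (((7 ⊕ 7) ⊗ (-3 ⊗ 3)) ⊗ ((10 ⊕ 6) ⊗ (-2 ⊕ -1))) gives 11.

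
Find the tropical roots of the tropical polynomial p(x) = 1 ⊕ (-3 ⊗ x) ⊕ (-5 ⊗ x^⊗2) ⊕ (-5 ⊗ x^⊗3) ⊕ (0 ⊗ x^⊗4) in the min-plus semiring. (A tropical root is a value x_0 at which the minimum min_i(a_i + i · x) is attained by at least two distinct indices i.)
Roots: {-5, 0, 2, 4}

Each tropical root is a break point of the lower envelope of the lines y = a_i + i · x (there are 5 lines, with slopes 0, 1, ..., 4). Only the lines that attain the minimum somewhere contribute to roots; other lines are dominated. Here the surviving (envelope) indices are i = 4, i = 3, i = 2, i = 1, i = 0.
Intersections between consecutive envelope lines give the roots: for adjacent envelope indices i < j the intersection is x = (a_i − a_j) / (j − i). Reading off the sorted break points: {-5, 0, 2, 4}.
Verification: at each break x_0, at least two indices attain the minimum of min_i(a_i + i · x_0).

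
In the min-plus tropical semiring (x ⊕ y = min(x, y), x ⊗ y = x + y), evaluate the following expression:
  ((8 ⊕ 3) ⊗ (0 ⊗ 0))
((8 ⊕ 3) ⊗ (0 ⊗ 0)) = 3

Expand innermost to outermost. Recall ⊕ takes the minimum of its arguments and ⊗ takes their sum. Working out the expression ((8 ⊕ 3) ⊗ (0 ⊗ 0)) gives 3.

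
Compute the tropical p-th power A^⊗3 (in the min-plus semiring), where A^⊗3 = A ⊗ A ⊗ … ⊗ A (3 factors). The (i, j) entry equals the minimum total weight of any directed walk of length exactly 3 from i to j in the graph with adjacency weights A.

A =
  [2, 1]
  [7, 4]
A^⊗3 =
  [6, 5]
  [11, 10]

Each entry (A^⊗3)_ij equals the minimum over all length-3 walks i = v_0 → v_1 → … → v_3 = j of Σ_t A[v_t][v_{t+1}]. For example, for (i, j) = (0, 1) we minimise over 4 possible intermediate vertex sequences; the minimum is 5, attained along the walk 0 → 0 → 0 → 1.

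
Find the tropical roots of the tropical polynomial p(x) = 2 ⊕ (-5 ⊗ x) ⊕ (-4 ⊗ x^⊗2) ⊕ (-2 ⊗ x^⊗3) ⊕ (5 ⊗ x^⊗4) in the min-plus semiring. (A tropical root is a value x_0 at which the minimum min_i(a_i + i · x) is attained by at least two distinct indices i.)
Roots: {-7, -2, -1, 7}

Each tropical root is a break point of the lower envelope of the lines y = a_i + i · x (there are 5 lines, with slopes 0, 1, ..., 4). Only the lines that attain the minimum somewhere contribute to roots; other lines are dominated. Here the surviving (envelope) indices are i = 4, i = 3, i = 2, i = 1, i = 0.
Intersections between consecutive envelope lines give the roots: for adjacent envelope indices i < j the intersection is x = (a_i − a_j) / (j − i). Reading off the sorted break points: {-7, -2, -1, 7}.
Verification: at each break x_0, at least two indices attain the minimum of min_i(a_i + i · x_0).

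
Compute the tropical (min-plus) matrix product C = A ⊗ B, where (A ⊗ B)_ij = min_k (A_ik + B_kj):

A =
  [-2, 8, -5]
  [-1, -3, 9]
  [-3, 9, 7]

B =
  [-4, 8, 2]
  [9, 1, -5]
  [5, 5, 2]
A ⊗ B =
  [-6, 0, -3]
  [-5, -2, -8]
  [-7, 5, -1]

Apply the min-plus product entry-by-entry:
  C[0][0] = min over k of (A[0][0] + B[0][0] = -2 + -4 = -6, A[0][1] + B[1][0] = 8 + 9 = 17, A[0][2] + B[2][0] = -5 + 5 = 0) = -6 (attained at k = 0)
  C[0][1] = min over k of (A[0][0] + B[0][1] = -2 + 8 = 6, A[0][1] + B[1][1] = 8 + 1 = 9, A[0][2] + B[2][1] = -5 + 5 = 0) = 0 (attained at k = 2)
  C[0][2] = min over k of (A[0][0] + B[0][2] = -2 + 2 = 0, A[0][1] + B[1][2] = 8 + -5 = 3, A[0][2] + B[2][2] = -5 + 2 = -3) = -3 (attained at k = 2)
  C[1][0] = min over k of (A[1][0] + B[0][0] = -1 + -4 = -5, A[1][1] + B[1][0] = -3 + 9 = 6, A[1][2] + B[2][0] = 9 + 5 = 14) = -5 (attained at k = 0)
  C[1][1] = min over k of (A[1][0] + B[0][1] = -1 + 8 = 7, A[1][1] + B[1][1] = -3 + 1 = -2, A[1][2] + B[2][1] = 9 + 5 = 14) = -2 (attained at k = 1)
  C[1][2] = min over k of (A[1][0] + B[0][2] = -1 + 2 = 1, A[1][1] + B[1][2] = -3 + -5 = -8, A[1][2] + B[2][2] = 9 + 2 = 11) = -8 (attained at k = 1)
  C[2][0] = min over k of (A[2][0] + B[0][0] = -3 + -4 = -7, A[2][1] + B[1][0] = 9 + 9 = 18, A[2][2] + B[2][0] = 7 + 5 = 12) = -7 (attained at k = 0)
  C[2][1] = min over k of (A[2][0] + B[0][1] = -3 + 8 = 5, A[2][1] + B[1][1] = 9 + 1 = 10, A[2][2] + B[2][1] = 7 + 5 = 12) = 5 (attained at k = 0)
  C[2][2] = min over k of (A[2][0] + B[0][2] = -3 + 2 = -1, A[2][1] + B[1][2] = 9 + -5 = 4, A[2][2] + B[2][2] = 7 + 2 = 9) = -1 (attained at k = 0)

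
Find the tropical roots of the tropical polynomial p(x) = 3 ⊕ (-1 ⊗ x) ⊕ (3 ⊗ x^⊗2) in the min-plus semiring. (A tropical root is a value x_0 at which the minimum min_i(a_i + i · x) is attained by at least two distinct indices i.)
Roots: {-4, 4}

Each tropical root is a break point of the lower envelope of the lines y = a_i + i · x (there are 3 lines, with slopes 0, 1, ..., 2). Only the lines that attain the minimum somewhere contribute to roots; other lines are dominated. Here the surviving (envelope) indices are i = 2, i = 1, i = 0.
Intersections between consecutive envelope lines give the roots: for adjacent envelope indices i < j the intersection is x = (a_i − a_j) / (j − i). Reading off the sorted break points: {-4, 4}.
Verification: at each break x_0, at least two indices attain the minimum of min_i(a_i + i · x_0).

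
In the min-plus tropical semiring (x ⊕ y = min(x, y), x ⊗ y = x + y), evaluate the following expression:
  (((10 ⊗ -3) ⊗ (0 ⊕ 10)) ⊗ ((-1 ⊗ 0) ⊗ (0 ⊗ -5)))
(((10 ⊗ -3) ⊗ (0 ⊕ 10)) ⊗ ((-1 ⊗ 0) ⊗ (0 ⊗ -5))) = 1

Expand innermost to outermost. Recall ⊕ takes the minimum of its arguments and ⊗ takes their sum. Working out the expression (((10 ⊗ -3) ⊗ (0 ⊕ 10)) ⊗ ((-1 ⊗ 0) ⊗ (0 ⊗ -5))) gives 1.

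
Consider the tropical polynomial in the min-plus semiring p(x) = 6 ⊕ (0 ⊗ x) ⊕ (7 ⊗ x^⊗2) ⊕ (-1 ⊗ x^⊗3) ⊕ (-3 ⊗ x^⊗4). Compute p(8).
p(8) = 6

A tropical monomial a ⊗ x^⊗i evaluates to a + i · x. Evaluating each term at x = 8:
  Term 0 contributes 6 + 0 · 8 = 6
  Term 1 contributes 0 + 1 · 8 = 8
  Term 2 contributes 7 + 2 · 8 = 23
  Term 3 contributes -1 + 3 · 8 = 23
  Term 4 contributes -3 + 4 · 8 = 29
p(8) = ⊕ of these = min[6, 8, 23, 23, 29] = 6.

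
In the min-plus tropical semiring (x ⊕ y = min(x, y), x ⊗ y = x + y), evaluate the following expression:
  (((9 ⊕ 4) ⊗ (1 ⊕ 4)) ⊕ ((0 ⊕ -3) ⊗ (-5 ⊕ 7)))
(((9 ⊕ 4) ⊗ (1 ⊕ 4)) ⊕ ((0 ⊕ -3) ⊗ (-5 ⊕ 7))) = -8

Expand innermost to outermost. Recall ⊕ takes the minimum of its arguments and ⊗ takes their sum. Working out the expression (((9 ⊕ 4) ⊗ (1 ⊕ 4)) ⊕ ((0 ⊕ -3) ⊗ (-5 ⊕ 7))) gives -8.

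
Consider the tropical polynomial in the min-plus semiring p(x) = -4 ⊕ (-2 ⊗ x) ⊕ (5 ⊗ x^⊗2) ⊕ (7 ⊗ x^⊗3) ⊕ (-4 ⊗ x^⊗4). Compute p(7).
p(7) = -4

A tropical monomial a ⊗ x^⊗i evaluates to a + i · x. Evaluating each term at x = 7:
  Term 0 contributes -4 + 0 · 7 = -4
  Term 1 contributes -2 + 1 · 7 = 5
  Term 2 contributes 5 + 2 · 7 = 19
  Term 3 contributes 7 + 3 · 7 = 28
  Term 4 contributes -4 + 4 · 7 = 24
p(7) = ⊕ of these = min[-4, 5, 19, 28, 24] = -4.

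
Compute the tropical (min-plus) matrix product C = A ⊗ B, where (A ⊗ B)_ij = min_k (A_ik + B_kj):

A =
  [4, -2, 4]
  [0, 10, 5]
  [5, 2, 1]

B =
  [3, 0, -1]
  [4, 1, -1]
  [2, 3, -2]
A ⊗ B =
  [2, -1, -3]
  [3, 0, -1]
  [3, 3, -1]

Apply the min-plus product entry-by-entry:
  C[0][0] = min over k of (A[0][0] + B[0][0] = 4 + 3 = 7, A[0][1] + B[1][0] = -2 + 4 = 2, A[0][2] + B[2][0] = 4 + 2 = 6) = 2 (attained at k = 1)
  C[0][1] = min over k of (A[0][0] + B[0][1] = 4 + 0 = 4, A[0][1] + B[1][1] = -2 + 1 = -1, A[0][2] + B[2][1] = 4 + 3 = 7) = -1 (attained at k = 1)
  C[0][2] = min over k of (A[0][0] + B[0][2] = 4 + -1 = 3, A[0][1] + B[1][2] = -2 + -1 = -3, A[0][2] + B[2][2] = 4 + -2 = 2) = -3 (attained at k = 1)
  C[1][0] = min over k of (A[1][0] + B[0][0] = 0 + 3 = 3, A[1][1] + B[1][0] = 10 + 4 = 14, A[1][2] + B[2][0] = 5 + 2 = 7) = 3 (attained at k = 0)
  C[1][1] = min over k of (A[1][0] + B[0][1] = 0 + 0 = 0, A[1][1] + B[1][1] = 10 + 1 = 11, A[1][2] + B[2][1] = 5 + 3 = 8) = 0 (attained at k = 0)
  C[1][2] = min over k of (A[1][0] + B[0][2] = 0 + -1 = -1, A[1][1] + B[1][2] = 10 + -1 = 9, A[1][2] + B[2][2] = 5 + -2 = 3) = -1 (attained at k = 0)
  C[2][0] = min over k of (A[2][0] + B[0][0] = 5 + 3 = 8, A[2][1] + B[1][0] = 2 + 4 = 6, A[2][2] + B[2][0] = 1 + 2 = 3) = 3 (attained at k = 2)
  C[2][1] = min over k of (A[2][0] + B[0][1] = 5 + 0 = 5, A[2][1] + B[1][1] = 2 + 1 = 3, A[2][2] + B[2][1] = 1 + 3 = 4) = 3 (attained at k = 1)
  C[2][2] = min over k of (A[2][0] + B[0][2] = 5 + -1 = 4, A[2][1] + B[1][2] = 2 + -1 = 1, A[2][2] + B[2][2] = 1 + -2 = -1) = -1 (attained at k = 2)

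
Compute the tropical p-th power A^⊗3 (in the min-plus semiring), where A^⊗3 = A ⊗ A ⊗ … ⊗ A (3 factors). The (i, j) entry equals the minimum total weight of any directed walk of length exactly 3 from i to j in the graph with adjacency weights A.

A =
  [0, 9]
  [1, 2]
A^⊗3 =
  [0, 9]
  [1, 6]

Each entry (A^⊗3)_ij equals the minimum over all length-3 walks i = v_0 → v_1 → … → v_3 = j of Σ_t A[v_t][v_{t+1}]. For example, for (i, j) = (0, 1) we minimise over 4 possible intermediate vertex sequences; the minimum is 9, attained along the walk 0 → 0 → 0 → 1.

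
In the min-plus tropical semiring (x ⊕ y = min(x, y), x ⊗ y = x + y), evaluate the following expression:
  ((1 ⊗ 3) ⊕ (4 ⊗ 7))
((1 ⊗ 3) ⊕ (4 ⊗ 7)) = 4

Expand innermost to outermost. Recall ⊕ takes the minimum of its arguments and ⊗ takes their sum. Working out the expression ((1 ⊗ 3) ⊕ (4 ⊗ 7)) gives 4.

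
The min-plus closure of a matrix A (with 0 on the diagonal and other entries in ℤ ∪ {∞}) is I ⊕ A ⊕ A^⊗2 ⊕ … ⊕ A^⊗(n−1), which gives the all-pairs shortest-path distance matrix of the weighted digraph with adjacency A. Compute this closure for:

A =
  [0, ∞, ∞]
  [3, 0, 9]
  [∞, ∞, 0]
Closure =
  [0, ∞, ∞]
  [3, 0, 9]
  [∞, ∞, 0]

This is the Floyd-Warshall all-pairs shortest-path computation. For each intermediate vertex k = 0, 1, …, 2, update dist[i][j] ← min(dist[i][j], dist[i][k] + dist[k][j]). The final matrix gives, for each (i, j), the minimum total weight of any directed path from i to j (possibly empty when i = j).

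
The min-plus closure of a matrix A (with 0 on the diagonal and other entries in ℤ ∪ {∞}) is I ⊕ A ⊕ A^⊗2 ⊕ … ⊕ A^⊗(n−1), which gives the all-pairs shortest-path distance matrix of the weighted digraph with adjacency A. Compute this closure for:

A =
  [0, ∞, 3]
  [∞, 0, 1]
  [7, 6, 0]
Closure =
  [0, 9, 3]
  [8, 0, 1]
  [7, 6, 0]

This is the Floyd-Warshall all-pairs shortest-path computation. For each intermediate vertex k = 0, 1, …, 2, update dist[i][j] ← min(dist[i][j], dist[i][k] + dist[k][j]). The final matrix gives, for each (i, j), the minimum total weight of any directed path from i to j (possibly empty when i = j).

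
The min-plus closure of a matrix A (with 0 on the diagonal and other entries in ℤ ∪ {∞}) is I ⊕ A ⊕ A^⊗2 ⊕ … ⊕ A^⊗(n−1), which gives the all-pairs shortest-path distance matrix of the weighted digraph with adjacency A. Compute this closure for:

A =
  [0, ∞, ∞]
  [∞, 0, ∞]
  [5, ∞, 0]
Closure =
  [0, ∞, ∞]
  [∞, 0, ∞]
  [5, ∞, 0]

This is the Floyd-Warshall all-pairs shortest-path computation. For each intermediate vertex k = 0, 1, …, 2, update dist[i][j] ← min(dist[i][j], dist[i][k] + dist[k][j]). The final matrix gives, for each (i, j), the minimum total weight of any directed path from i to j (possibly empty when i = j).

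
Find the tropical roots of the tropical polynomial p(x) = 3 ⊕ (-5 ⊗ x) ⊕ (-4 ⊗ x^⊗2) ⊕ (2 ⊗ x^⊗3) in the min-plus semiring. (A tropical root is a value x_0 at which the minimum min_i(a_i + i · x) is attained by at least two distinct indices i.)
Roots: {-6, -1, 8}

Each tropical root is a break point of the lower envelope of the lines y = a_i + i · x (there are 4 lines, with slopes 0, 1, ..., 3). Only the lines that attain the minimum somewhere contribute to roots; other lines are dominated. Here the surviving (envelope) indices are i = 3, i = 2, i = 1, i = 0.
Intersections between consecutive envelope lines give the roots: for adjacent envelope indices i < j the intersection is x = (a_i − a_j) / (j − i). Reading off the sorted break points: {-6, -1, 8}.
Verification: at each break x_0, at least two indices attain the minimum of min_i(a_i + i · x_0).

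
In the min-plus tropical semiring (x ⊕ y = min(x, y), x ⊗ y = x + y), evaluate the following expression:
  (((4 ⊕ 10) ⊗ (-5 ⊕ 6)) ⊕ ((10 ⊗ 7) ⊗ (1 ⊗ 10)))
(((4 ⊕ 10) ⊗ (-5 ⊕ 6)) ⊕ ((10 ⊗ 7) ⊗ (1 ⊗ 10))) = -1

Expand innermost to outermost. Recall ⊕ takes the minimum of its arguments and ⊗ takes their sum. Working out the expression (((4 ⊕ 10) ⊗ (-5 ⊕ 6)) ⊕ ((10 ⊗ 7) ⊗ (1 ⊗ 10))) gives -1.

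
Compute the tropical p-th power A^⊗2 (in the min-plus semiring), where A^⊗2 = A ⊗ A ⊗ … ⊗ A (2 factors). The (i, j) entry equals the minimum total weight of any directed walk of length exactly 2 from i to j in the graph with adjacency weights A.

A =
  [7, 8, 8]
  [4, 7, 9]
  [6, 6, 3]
A^⊗2 =
  [12, 14, 11]
  [11, 12, 12]
  [9, 9, 6]

Each entry (A^⊗2)_ij equals the minimum over all length-2 walks i = v_0 → v_1 → … → v_2 = j of Σ_t A[v_t][v_{t+1}]. For example, for (i, j) = (0, 2) we minimise over 3 possible intermediate vertex sequences; the minimum is 11, attained along the walk 0 → 2 → 2.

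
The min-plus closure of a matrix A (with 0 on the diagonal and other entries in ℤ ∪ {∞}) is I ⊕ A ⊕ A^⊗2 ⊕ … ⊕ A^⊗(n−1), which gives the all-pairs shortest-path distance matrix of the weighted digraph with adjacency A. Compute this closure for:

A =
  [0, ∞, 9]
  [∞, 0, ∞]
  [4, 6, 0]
Closure =
  [0, 15, 9]
  [∞, 0, ∞]
  [4, 6, 0]

This is the Floyd-Warshall all-pairs shortest-path computation. For each intermediate vertex k = 0, 1, …, 2, update dist[i][j] ← min(dist[i][j], dist[i][k] + dist[k][j]). The final matrix gives, for each (i, j), the minimum total weight of any directed path from i to j (possibly empty when i = j).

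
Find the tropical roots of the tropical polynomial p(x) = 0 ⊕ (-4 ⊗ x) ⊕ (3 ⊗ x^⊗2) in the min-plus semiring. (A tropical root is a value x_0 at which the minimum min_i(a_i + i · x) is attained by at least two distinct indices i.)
Roots: {-7, 4}

Each tropical root is a break point of the lower envelope of the lines y = a_i + i · x (there are 3 lines, with slopes 0, 1, ..., 2). Only the lines that attain the minimum somewhere contribute to roots; other lines are dominated. Here the surviving (envelope) indices are i = 2, i = 1, i = 0.
Intersections between consecutive envelope lines give the roots: for adjacent envelope indices i < j the intersection is x = (a_i − a_j) / (j − i). Reading off the sorted break points: {-7, 4}.
Verification: at each break x_0, at least two indices attain the minimum of min_i(a_i + i · x_0).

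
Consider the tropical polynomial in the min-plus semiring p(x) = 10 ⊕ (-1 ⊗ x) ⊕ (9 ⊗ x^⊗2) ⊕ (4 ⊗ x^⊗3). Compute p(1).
p(1) = 0

A tropical monomial a ⊗ x^⊗i evaluates to a + i · x. Evaluating each term at x = 1:
  Term 0 contributes 10 + 0 · 1 = 10
  Term 1 contributes -1 + 1 · 1 = 0
  Term 2 contributes 9 + 2 · 1 = 11
  Term 3 contributes 4 + 3 · 1 = 7
p(1) = ⊕ of these = min[10, 0, 11, 7] = 0.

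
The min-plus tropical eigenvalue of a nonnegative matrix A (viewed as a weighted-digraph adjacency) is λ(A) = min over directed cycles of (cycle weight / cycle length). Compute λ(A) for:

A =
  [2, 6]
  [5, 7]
λ(A) = 2

Enumerate directed cycles and compute their means (weight / length). Sample:
  cycle 0 → 0: weight = 2, length = 1, mean = 2/1 ≈ 2.000
  cycle 1 → 1: weight = 7, length = 1, mean = 7/1 ≈ 7.000
  cycle 0 → 1 → 0: weight = 11, length = 2, mean = 11/2 ≈ 5.500
  cycle 1 → 0 → 1: weight = 11, length = 2, mean = 11/2 ≈ 5.500
Minimum mean = 2.000, attained e.g. along the cycle 0 → 0 with weight 2 and length 1. So λ(A) = 2/1 = 2.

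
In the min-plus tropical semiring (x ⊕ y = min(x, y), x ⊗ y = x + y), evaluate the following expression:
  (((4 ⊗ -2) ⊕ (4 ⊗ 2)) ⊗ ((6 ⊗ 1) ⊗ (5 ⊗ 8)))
(((4 ⊗ -2) ⊕ (4 ⊗ 2)) ⊗ ((6 ⊗ 1) ⊗ (5 ⊗ 8))) = 22

Expand innermost to outermost. Recall ⊕ takes the minimum of its arguments and ⊗ takes their sum. Working out the expression (((4 ⊗ -2) ⊕ (4 ⊗ 2)) ⊗ ((6 ⊗ 1) ⊗ (5 ⊗ 8))) gives 22.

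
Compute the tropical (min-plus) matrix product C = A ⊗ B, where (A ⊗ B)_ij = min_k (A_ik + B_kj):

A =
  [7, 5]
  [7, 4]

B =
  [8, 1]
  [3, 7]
A ⊗ B =
  [8, 8]
  [7, 8]

Apply the min-plus product entry-by-entry:
  C[0][0] = min over k of (A[0][0] + B[0][0] = 7 + 8 = 15, A[0][1] + B[1][0] = 5 + 3 = 8) = 8 (attained at k = 1)
  C[0][1] = min over k of (A[0][0] + B[0][1] = 7 + 1 = 8, A[0][1] + B[1][1] = 5 + 7 = 12) = 8 (attained at k = 0)
  C[1][0] = min over k of (A[1][0] + B[0][0] = 7 + 8 = 15, A[1][1] + B[1][0] = 4 + 3 = 7) = 7 (attained at k = 1)
  C[1][1] = min over k of (A[1][0] + B[0][1] = 7 + 1 = 8, A[1][1] + B[1][1] = 4 + 7 = 11) = 8 (attained at k = 0)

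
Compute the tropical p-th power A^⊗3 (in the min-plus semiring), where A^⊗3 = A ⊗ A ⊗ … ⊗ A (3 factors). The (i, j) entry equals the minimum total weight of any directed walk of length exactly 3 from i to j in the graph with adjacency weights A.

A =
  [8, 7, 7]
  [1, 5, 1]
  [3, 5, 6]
A^⊗3 =
  [11, 13, 13]
  [7, 11, 7]
  [9, 11, 11]

Each entry (A^⊗3)_ij equals the minimum over all length-3 walks i = v_0 → v_1 → … → v_3 = j of Σ_t A[v_t][v_{t+1}]. For example, for (i, j) = (0, 2) we minimise over 9 possible intermediate vertex sequences; the minimum is 13, attained along the walk 0 → 1 → 1 → 2.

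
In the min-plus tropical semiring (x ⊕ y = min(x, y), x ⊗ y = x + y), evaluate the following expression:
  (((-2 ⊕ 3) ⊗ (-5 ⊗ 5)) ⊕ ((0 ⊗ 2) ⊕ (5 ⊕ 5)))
(((-2 ⊕ 3) ⊗ (-5 ⊗ 5)) ⊕ ((0 ⊗ 2) ⊕ (5 ⊕ 5))) = -2

Expand innermost to outermost. Recall ⊕ takes the minimum of its arguments and ⊗ takes their sum. Working out the expression (((-2 ⊕ 3) ⊗ (-5 ⊗ 5)) ⊕ ((0 ⊗ 2) ⊕ (5 ⊕ 5))) gives -2.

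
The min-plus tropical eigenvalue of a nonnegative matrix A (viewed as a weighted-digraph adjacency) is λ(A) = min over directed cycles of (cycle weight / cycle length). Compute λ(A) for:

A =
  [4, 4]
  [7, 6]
λ(A) = 4

Enumerate directed cycles and compute their means (weight / length). Sample:
  cycle 0 → 0: weight = 4, length = 1, mean = 4/1 ≈ 4.000
  cycle 1 → 1: weight = 6, length = 1, mean = 6/1 ≈ 6.000
  cycle 0 → 1 → 0: weight = 11, length = 2, mean = 11/2 ≈ 5.500
  cycle 1 → 0 → 1: weight = 11, length = 2, mean = 11/2 ≈ 5.500
Minimum mean = 4.000, attained e.g. along the cycle 0 → 0 with weight 4 and length 1. So λ(A) = 4/1 = 4.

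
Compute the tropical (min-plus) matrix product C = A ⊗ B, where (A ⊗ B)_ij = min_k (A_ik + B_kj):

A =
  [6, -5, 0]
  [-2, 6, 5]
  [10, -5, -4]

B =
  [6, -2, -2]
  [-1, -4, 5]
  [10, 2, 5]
A ⊗ B =
  [-6, -9, 0]
  [4, -4, -4]
  [-6, -9, 0]

Apply the min-plus product entry-by-entry:
  C[0][0] = min over k of (A[0][0] + B[0][0] = 6 + 6 = 12, A[0][1] + B[1][0] = -5 + -1 = -6, A[0][2] + B[2][0] = 0 + 10 = 10) = -6 (attained at k = 1)
  C[0][1] = min over k of (A[0][0] + B[0][1] = 6 + -2 = 4, A[0][1] + B[1][1] = -5 + -4 = -9, A[0][2] + B[2][1] = 0 + 2 = 2) = -9 (attained at k = 1)
  C[0][2] = min over k of (A[0][0] + B[0][2] = 6 + -2 = 4, A[0][1] + B[1][2] = -5 + 5 = 0, A[0][2] + B[2][2] = 0 + 5 = 5) = 0 (attained at k = 1)
  C[1][0] = min over k of (A[1][0] + B[0][0] = -2 + 6 = 4, A[1][1] + B[1][0] = 6 + -1 = 5, A[1][2] + B[2][0] = 5 + 10 = 15) = 4 (attained at k = 0)
  C[1][1] = min over k of (A[1][0] + B[0][1] = -2 + -2 = -4, A[1][1] + B[1][1] = 6 + -4 = 2, A[1][2] + B[2][1] = 5 + 2 = 7) = -4 (attained at k = 0)
  C[1][2] = min over k of (A[1][0] + B[0][2] = -2 + -2 = -4, A[1][1] + B[1][2] = 6 + 5 = 11, A[1][2] + B[2][2] = 5 + 5 = 10) = -4 (attained at k = 0)
  C[2][0] = min over k of (A[2][0] + B[0][0] = 10 + 6 = 16, A[2][1] + B[1][0] = -5 + -1 = -6, A[2][2] + B[2][0] = -4 + 10 = 6) = -6 (attained at k = 1)
  C[2][1] = min over k of (A[2][0] + B[0][1] = 10 + -2 = 8, A[2][1] + B[1][1] = -5 + -4 = -9, A[2][2] + B[2][1] = -4 + 2 = -2) = -9 (attained at k = 1)
  C[2][2] = min over k of (A[2][0] + B[0][2] = 10 + -2 = 8, A[2][1] + B[1][2] = -5 + 5 = 0, A[2][2] + B[2][2] = -4 + 5 = 1) = 0 (attained at k = 1)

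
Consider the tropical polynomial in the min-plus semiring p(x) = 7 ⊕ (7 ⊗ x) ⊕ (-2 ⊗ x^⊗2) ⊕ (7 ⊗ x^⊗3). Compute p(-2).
p(-2) = -6

A tropical monomial a ⊗ x^⊗i evaluates to a + i · x. Evaluating each term at x = -2:
  Term 0 contributes 7 + 0 · -2 = 7
  Term 1 contributes 7 + 1 · -2 = 5
  Term 2 contributes -2 + 2 · -2 = -6
  Term 3 contributes 7 + 3 · -2 = 1
p(-2) = ⊕ of these = min[7, 5, -6, 1] = -6.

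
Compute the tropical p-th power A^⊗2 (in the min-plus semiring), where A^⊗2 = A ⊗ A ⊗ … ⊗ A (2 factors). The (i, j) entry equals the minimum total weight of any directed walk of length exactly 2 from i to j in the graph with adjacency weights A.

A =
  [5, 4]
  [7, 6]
A^⊗2 =
  [10, 9]
  [12, 11]

Each entry (A^⊗2)_ij equals the minimum over all length-2 walks i = v_0 → v_1 → … → v_2 = j of Σ_t A[v_t][v_{t+1}]. For example, for (i, j) = (0, 1) we minimise over 2 possible intermediate vertex sequences; the minimum is 9, attained along the walk 0 → 0 → 1.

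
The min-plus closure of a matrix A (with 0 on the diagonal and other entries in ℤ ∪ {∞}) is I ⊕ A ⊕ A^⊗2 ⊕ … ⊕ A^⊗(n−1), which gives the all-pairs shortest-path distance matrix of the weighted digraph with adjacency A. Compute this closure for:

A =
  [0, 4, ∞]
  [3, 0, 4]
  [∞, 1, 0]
Closure =
  [0, 4, 8]
  [3, 0, 4]
  [4, 1, 0]

This is the Floyd-Warshall all-pairs shortest-path computation. For each intermediate vertex k = 0, 1, …, 2, update dist[i][j] ← min(dist[i][j], dist[i][k] + dist[k][j]). The final matrix gives, for each (i, j), the minimum total weight of any directed path from i to j (possibly empty when i = j).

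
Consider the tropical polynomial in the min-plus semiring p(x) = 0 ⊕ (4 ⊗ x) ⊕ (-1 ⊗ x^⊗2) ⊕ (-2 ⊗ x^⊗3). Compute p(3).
p(3) = 0

A tropical monomial a ⊗ x^⊗i evaluates to a + i · x. Evaluating each term at x = 3:
  Term 0 contributes 0 + 0 · 3 = 0
  Term 1 contributes 4 + 1 · 3 = 7
  Term 2 contributes -1 + 2 · 3 = 5
  Term 3 contributes -2 + 3 · 3 = 7
p(3) = ⊕ of these = min[0, 7, 5, 7] = 0.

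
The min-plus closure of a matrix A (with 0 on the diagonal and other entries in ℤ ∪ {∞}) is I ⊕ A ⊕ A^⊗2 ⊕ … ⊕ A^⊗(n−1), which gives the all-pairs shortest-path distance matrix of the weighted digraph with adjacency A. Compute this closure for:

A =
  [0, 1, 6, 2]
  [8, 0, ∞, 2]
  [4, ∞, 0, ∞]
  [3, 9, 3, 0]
Closure =
  [0, 1, 5, 2]
  [5, 0, 5, 2]
  [4, 5, 0, 6]
  [3, 4, 3, 0]

This is the Floyd-Warshall all-pairs shortest-path computation. For each intermediate vertex k = 0, 1, …, 3, update dist[i][j] ← min(dist[i][j], dist[i][k] + dist[k][j]). The final matrix gives, for each (i, j), the minimum total weight of any directed path from i to j (possibly empty when i = j).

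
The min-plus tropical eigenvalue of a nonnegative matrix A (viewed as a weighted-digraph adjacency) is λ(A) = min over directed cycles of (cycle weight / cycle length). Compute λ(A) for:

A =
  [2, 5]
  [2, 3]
λ(A) = 2

Enumerate directed cycles and compute their means (weight / length). Sample:
  cycle 0 → 0: weight = 2, length = 1, mean = 2/1 ≈ 2.000
  cycle 1 → 1: weight = 3, length = 1, mean = 3/1 ≈ 3.000
  cycle 0 → 1 → 0: weight = 7, length = 2, mean = 7/2 ≈ 3.500
  cycle 1 → 0 → 1: weight = 7, length = 2, mean = 7/2 ≈ 3.500
Minimum mean = 2.000, attained e.g. along the cycle 0 → 0 with weight 2 and length 1. So λ(A) = 2/1 = 2.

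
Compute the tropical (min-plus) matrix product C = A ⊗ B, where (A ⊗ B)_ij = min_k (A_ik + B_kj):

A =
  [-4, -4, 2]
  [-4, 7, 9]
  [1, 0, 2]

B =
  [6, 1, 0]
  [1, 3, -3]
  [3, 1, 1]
A ⊗ B =
  [-3, -3, -7]
  [2, -3, -4]
  [1, 2, -3]

Apply the min-plus product entry-by-entry:
  C[0][0] = min over k of (A[0][0] + B[0][0] = -4 + 6 = 2, A[0][1] + B[1][0] = -4 + 1 = -3, A[0][2] + B[2][0] = 2 + 3 = 5) = -3 (attained at k = 1)
  C[0][1] = min over k of (A[0][0] + B[0][1] = -4 + 1 = -3, A[0][1] + B[1][1] = -4 + 3 = -1, A[0][2] + B[2][1] = 2 + 1 = 3) = -3 (attained at k = 0)
  C[0][2] = min over k of (A[0][0] + B[0][2] = -4 + 0 = -4, A[0][1] + B[1][2] = -4 + -3 = -7, A[0][2] + B[2][2] = 2 + 1 = 3) = -7 (attained at k = 1)
  C[1][0] = min over k of (A[1][0] + B[0][0] = -4 + 6 = 2, A[1][1] + B[1][0] = 7 + 1 = 8, A[1][2] + B[2][0] = 9 + 3 = 12) = 2 (attained at k = 0)
  C[1][1] = min over k of (A[1][0] + B[0][1] = -4 + 1 = -3, A[1][1] + B[1][1] = 7 + 3 = 10, A[1][2] + B[2][1] = 9 + 1 = 10) = -3 (attained at k = 0)
  C[1][2] = min over k of (A[1][0] + B[0][2] = -4 + 0 = -4, A[1][1] + B[1][2] = 7 + -3 = 4, A[1][2] + B[2][2] = 9 + 1 = 10) = -4 (attained at k = 0)
  C[2][0] = min over k of (A[2][0] + B[0][0] = 1 + 6 = 7, A[2][1] + B[1][0] = 0 + 1 = 1, A[2][2] + B[2][0] = 2 + 3 = 5) = 1 (attained at k = 1)
  C[2][1] = min over k of (A[2][0] + B[0][1] = 1 + 1 = 2, A[2][1] + B[1][1] = 0 + 3 = 3, A[2][2] + B[2][1] = 2 + 1 = 3) = 2 (attained at k = 0)
  C[2][2] = min over k of (A[2][0] + B[0][2] = 1 + 0 = 1, A[2][1] + B[1][2] = 0 + -3 = -3, A[2][2] + B[2][2] = 2 + 1 = 3) = -3 (attained at k = 1)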